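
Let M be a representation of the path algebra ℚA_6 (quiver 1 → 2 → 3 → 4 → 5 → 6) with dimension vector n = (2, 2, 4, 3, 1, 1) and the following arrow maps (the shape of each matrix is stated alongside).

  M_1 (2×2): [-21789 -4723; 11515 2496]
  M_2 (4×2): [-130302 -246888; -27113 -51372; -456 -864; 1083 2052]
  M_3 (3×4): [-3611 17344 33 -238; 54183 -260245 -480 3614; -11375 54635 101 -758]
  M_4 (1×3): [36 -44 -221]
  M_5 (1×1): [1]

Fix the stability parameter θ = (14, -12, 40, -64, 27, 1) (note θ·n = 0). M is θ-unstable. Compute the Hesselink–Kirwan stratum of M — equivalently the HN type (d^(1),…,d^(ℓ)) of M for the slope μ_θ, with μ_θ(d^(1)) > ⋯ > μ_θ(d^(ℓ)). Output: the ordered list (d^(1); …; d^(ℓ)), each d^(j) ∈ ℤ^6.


Barcode: M ≅ I[1,2], I[1,6], I[3,3], I[3,4]^2. HN layers by μ_θ (5 steps, strictly decreasing):
  μ^(1)=40; μ^(2)=14; μ^(3)=1; μ^(4)=-11/2; μ^(5)=-12

((0, 0, 1, 0, 0, 0); (0, 0, 0, 0, 1, 1); (1, 1, 0, 0, 0, 0); (1, 1, 1, 1, 0, 0); (0, 0, 2, 2, 0, 0))


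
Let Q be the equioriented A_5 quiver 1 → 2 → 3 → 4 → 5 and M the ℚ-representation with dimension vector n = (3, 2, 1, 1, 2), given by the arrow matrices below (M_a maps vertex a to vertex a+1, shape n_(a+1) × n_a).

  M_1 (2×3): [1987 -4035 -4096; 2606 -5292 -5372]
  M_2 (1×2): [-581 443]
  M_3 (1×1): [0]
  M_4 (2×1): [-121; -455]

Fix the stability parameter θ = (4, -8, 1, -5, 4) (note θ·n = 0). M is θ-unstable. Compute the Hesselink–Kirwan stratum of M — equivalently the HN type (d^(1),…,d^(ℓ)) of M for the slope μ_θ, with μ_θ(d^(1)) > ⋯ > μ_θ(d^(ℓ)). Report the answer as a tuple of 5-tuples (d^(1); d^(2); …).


Via rank(M_{q-1}∘⋯∘M_p): M ≅ I[1,1], I[1,2], I[1,3], I[4,5], I[5,5].
μ_θ-semistable layers: μ^(1)=4; μ^(2)=1; μ^(3)=-2; μ^(4)=-5

((1, 0, 0, 0, 2); (0, 0, 1, 0, 0); (2, 2, 0, 0, 0); (0, 0, 0, 1, 0))


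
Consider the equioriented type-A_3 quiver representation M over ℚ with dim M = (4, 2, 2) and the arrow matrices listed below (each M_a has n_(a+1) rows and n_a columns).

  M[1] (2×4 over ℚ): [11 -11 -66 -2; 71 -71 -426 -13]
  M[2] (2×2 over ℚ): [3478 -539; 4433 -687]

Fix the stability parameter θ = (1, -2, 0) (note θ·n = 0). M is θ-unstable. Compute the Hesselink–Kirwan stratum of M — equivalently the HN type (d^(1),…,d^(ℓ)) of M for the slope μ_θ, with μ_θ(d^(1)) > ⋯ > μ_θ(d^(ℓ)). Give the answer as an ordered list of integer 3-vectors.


Barcode: M ≅ I[1,1]^2, I[1,3]^2. HN layers by μ_θ (3 steps, strictly decreasing):
  μ^(1)=1; μ^(2)=0; μ^(3)=-1/2

((2, 0, 0); (0, 0, 2); (2, 2, 0))


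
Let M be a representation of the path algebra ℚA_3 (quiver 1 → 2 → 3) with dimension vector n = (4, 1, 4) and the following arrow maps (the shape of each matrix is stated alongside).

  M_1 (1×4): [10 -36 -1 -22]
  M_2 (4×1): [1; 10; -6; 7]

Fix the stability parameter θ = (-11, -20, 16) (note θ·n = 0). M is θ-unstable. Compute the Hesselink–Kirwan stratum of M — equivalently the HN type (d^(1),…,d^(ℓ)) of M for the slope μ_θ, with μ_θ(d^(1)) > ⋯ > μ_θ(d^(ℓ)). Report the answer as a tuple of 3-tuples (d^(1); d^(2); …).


Barcode: M ≅ I[1,1]^3, I[1,3], I[3,3]^3. HN layers by μ_θ (3 steps, strictly decreasing):
  μ^(1)=16; μ^(2)=-11; μ^(3)=-31/2

((0, 0, 4); (3, 0, 0); (1, 1, 0))


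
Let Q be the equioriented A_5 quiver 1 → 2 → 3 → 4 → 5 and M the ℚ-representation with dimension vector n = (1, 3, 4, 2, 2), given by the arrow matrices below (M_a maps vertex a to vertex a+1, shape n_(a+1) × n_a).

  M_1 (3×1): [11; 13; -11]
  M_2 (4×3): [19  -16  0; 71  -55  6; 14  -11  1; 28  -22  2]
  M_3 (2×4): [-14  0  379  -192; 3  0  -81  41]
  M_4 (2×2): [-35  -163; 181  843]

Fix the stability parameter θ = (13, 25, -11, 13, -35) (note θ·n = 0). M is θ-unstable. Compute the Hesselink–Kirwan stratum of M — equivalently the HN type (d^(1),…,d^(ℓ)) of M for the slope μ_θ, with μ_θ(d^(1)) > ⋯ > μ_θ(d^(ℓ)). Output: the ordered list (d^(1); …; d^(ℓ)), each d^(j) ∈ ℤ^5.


Via rank(M_{q-1}∘⋯∘M_p): M ≅ I[1,5], I[2,3], I[2,5], I[3,3].
μ_θ-semistable layers: μ^(1)=7; μ^(2)=1; μ^(3)=-2; μ^(4)=-11

((0, 1, 1, 0, 0); (1, 1, 1, 1, 1); (0, 1, 1, 1, 1); (0, 0, 1, 0, 0))


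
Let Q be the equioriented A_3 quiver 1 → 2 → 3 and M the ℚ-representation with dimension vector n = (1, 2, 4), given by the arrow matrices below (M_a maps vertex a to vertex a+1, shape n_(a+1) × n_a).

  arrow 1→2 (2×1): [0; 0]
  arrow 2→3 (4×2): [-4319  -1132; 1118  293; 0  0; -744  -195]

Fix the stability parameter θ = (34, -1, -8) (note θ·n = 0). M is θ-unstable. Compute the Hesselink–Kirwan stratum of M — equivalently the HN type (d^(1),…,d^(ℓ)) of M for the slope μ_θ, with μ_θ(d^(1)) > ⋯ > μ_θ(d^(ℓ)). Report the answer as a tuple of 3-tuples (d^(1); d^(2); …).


Barcode: M ≅ I[1,1], I[2,3]^2, I[3,3]^2. HN layers by μ_θ (3 steps, strictly decreasing):
  μ^(1)=34; μ^(2)=-9/2; μ^(3)=-8

((1, 0, 0); (0, 2, 2); (0, 0, 2))


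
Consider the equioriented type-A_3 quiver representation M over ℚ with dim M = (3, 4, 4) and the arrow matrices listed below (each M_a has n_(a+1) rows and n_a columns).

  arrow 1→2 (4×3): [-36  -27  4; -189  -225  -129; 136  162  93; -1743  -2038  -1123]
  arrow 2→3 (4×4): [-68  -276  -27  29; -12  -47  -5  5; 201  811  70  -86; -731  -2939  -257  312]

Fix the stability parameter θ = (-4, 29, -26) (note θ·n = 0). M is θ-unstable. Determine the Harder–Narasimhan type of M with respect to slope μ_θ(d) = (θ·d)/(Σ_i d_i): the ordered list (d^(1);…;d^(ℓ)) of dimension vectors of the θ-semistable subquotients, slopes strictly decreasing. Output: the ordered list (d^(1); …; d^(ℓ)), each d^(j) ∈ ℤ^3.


Via rank(M_{q-1}∘⋯∘M_p): M ≅ I[1,3]^3, I[2,3].
μ_θ-semistable layers: μ^(1)=3/2; μ^(2)=-4

((0, 4, 4); (3, 0, 0))


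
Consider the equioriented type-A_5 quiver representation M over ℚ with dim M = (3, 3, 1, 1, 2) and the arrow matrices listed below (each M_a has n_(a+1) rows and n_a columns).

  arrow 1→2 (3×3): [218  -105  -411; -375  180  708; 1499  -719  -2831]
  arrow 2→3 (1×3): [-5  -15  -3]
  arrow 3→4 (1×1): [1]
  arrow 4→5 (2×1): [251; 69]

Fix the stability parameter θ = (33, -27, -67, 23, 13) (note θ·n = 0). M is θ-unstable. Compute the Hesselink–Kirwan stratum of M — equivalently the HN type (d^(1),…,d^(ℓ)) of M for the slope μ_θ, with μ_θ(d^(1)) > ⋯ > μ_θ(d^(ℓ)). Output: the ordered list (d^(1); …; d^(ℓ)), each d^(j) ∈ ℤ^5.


Barcode: M ≅ I[1,2]^2, I[1,5], I[5,5]. HN layers by μ_θ (4 steps, strictly decreasing):
  μ^(1)=18; μ^(2)=13; μ^(3)=3; μ^(4)=-61/3

((0, 0, 0, 1, 1); (0, 0, 0, 0, 1); (2, 2, 0, 0, 0); (1, 1, 1, 0, 0))


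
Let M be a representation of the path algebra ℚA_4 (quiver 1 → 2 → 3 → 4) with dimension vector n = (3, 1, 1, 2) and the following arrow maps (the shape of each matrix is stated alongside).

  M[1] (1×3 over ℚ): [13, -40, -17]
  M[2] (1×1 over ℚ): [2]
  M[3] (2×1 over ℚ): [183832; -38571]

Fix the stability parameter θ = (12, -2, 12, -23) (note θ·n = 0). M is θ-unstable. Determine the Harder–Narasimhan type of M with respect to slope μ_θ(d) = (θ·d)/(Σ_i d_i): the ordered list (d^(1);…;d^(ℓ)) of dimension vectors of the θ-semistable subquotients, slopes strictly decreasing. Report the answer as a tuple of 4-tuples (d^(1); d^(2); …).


Via rank(M_{q-1}∘⋯∘M_p): M ≅ I[1,1]^2, I[1,4], I[4,4].
μ_θ-semistable layers: μ^(1)=12; μ^(2)=-1/4; μ^(3)=-23

((2, 0, 0, 0); (1, 1, 1, 1); (0, 0, 0, 1))


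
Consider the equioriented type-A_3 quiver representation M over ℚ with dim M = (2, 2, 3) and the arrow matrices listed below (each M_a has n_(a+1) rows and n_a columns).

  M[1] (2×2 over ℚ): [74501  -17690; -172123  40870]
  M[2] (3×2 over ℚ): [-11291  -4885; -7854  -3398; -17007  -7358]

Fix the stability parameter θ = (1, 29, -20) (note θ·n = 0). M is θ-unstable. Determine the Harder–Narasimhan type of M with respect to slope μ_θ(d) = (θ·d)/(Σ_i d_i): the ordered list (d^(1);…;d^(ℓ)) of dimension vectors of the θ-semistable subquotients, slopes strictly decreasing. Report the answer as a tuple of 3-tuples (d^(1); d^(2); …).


Barcode: M ≅ I[1,1], I[1,3], I[2,3], I[3,3]. HN layers by μ_θ (3 steps, strictly decreasing):
  μ^(1)=9/2; μ^(2)=1; μ^(3)=-20

((0, 2, 2); (2, 0, 0); (0, 0, 1))


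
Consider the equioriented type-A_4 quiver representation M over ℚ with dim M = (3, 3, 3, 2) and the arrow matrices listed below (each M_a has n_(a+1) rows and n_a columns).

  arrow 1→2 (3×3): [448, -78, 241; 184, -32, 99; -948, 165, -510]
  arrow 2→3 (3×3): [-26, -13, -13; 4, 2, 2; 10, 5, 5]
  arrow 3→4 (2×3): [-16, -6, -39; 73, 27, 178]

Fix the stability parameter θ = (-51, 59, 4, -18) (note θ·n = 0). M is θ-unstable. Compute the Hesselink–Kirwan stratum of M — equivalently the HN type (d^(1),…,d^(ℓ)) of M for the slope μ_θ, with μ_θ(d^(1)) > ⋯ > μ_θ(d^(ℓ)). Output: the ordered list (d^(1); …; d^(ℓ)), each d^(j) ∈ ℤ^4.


Via rank(M_{q-1}∘⋯∘M_p): M ≅ I[1,1], I[1,2], I[1,4], I[2,2], I[3,3], I[3,4].
μ_θ-semistable layers: μ^(1)=59; μ^(2)=15; μ^(3)=4; μ^(4)=-7; μ^(5)=-51

((0, 2, 0, 0); (0, 1, 1, 1); (0, 0, 1, 0); (0, 0, 1, 1); (3, 0, 0, 0))


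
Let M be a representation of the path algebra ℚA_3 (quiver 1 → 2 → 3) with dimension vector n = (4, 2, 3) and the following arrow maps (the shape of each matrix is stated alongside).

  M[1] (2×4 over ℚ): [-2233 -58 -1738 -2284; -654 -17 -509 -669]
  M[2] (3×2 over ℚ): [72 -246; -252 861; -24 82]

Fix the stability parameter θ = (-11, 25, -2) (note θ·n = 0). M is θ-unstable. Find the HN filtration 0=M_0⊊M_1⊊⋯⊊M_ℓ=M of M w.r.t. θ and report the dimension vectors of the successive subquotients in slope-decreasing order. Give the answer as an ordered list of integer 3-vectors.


Via rank(M_{q-1}∘⋯∘M_p): M ≅ I[1,1]^2, I[1,2], I[1,3], I[3,3]^2.
μ_θ-semistable layers: μ^(1)=25; μ^(2)=23/2; μ^(3)=-2; μ^(4)=-11

((0, 1, 0); (0, 1, 1); (0, 0, 2); (4, 0, 0))


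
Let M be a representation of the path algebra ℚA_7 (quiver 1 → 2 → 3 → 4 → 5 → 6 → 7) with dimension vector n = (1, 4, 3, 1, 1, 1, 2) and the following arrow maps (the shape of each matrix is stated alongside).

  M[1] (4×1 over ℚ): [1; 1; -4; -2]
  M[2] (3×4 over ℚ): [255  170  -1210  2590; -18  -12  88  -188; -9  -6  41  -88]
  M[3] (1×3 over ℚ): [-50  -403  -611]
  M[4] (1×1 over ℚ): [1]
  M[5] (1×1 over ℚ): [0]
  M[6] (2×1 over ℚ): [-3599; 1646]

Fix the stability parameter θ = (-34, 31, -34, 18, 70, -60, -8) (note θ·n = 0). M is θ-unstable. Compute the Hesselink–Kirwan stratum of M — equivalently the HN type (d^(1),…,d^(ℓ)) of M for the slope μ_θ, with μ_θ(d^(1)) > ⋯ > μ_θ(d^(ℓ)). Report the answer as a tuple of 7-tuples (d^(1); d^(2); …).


Interval decomposition of M: I[1,5], I[2,2]^2, I[2,3], I[3,3], I[6,7], I[7,7].
HN type (ℓ=7): μ^(1)=70; μ^(2)=31; μ^(3)=18; μ^(4)=-3/2; μ^(5)=-8; μ^(6)=-34; μ^(7)=-60

((0, 0, 0, 0, 1, 0, 0); (0, 2, 0, 0, 0, 0, 0); (0, 0, 0, 1, 0, 0, 0); (0, 2, 2, 0, 0, 0, 0); (0, 0, 0, 0, 0, 0, 2); (1, 0, 1, 0, 0, 0, 0); (0, 0, 0, 0, 0, 1, 0))


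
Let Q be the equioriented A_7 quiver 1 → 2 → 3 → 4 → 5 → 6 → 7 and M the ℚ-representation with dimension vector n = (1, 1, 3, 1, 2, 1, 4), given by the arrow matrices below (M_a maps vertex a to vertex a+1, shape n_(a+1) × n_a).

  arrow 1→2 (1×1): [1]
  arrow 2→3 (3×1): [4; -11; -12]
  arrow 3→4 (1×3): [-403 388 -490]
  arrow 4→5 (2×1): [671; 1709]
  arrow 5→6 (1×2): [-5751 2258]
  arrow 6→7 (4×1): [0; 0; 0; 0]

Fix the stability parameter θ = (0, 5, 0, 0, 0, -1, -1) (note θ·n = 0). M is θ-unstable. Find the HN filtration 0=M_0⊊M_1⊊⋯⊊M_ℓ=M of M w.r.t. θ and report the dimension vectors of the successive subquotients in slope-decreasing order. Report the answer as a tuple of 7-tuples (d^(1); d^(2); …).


Via rank(M_{q-1}∘⋯∘M_p): M ≅ I[1,3], I[3,3], I[3,6], I[5,5], I[7,7]^4.
μ_θ-semistable layers: μ^(1)=5/2; μ^(2)=0; μ^(3)=-1/4; μ^(4)=-1

((0, 1, 1, 0, 0, 0, 0); (1, 0, 1, 0, 1, 0, 0); (0, 0, 1, 1, 1, 1, 0); (0, 0, 0, 0, 0, 0, 4))


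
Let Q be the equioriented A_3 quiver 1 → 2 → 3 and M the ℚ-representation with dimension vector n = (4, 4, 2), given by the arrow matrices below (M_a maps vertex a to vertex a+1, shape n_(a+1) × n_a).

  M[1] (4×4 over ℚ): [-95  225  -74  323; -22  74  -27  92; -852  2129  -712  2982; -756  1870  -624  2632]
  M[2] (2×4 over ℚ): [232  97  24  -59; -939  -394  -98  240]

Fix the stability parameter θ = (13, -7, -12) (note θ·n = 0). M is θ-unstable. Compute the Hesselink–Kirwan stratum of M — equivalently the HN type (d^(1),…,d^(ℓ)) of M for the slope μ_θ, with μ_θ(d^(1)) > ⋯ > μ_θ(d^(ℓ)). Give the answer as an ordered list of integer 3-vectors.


Via rank(M_{q-1}∘⋯∘M_p): M ≅ I[1,1], I[1,2], I[1,3]^2, I[2,2].
μ_θ-semistable layers: μ^(1)=13; μ^(2)=3; μ^(3)=-2; μ^(4)=-7

((1, 0, 0); (1, 1, 0); (2, 2, 2); (0, 1, 0))


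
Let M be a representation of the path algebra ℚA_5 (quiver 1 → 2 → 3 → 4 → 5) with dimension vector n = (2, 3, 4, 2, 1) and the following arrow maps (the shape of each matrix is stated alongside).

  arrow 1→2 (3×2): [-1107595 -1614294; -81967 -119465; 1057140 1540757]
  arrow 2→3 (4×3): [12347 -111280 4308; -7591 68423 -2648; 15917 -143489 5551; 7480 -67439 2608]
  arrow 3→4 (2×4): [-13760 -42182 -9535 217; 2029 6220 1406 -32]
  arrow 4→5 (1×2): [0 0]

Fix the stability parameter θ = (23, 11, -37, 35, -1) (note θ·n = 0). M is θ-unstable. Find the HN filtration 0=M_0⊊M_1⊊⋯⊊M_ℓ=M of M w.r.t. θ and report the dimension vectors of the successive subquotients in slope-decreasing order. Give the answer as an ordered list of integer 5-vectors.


Barcode: M ≅ I[1,4]^2, I[2,3], I[3,3], I[5,5]. HN layers by μ_θ (4 steps, strictly decreasing):
  μ^(1)=35; μ^(2)=-1; μ^(3)=-13; μ^(4)=-37

((0, 0, 0, 2, 0); (2, 2, 2, 0, 1); (0, 1, 1, 0, 0); (0, 0, 1, 0, 0))


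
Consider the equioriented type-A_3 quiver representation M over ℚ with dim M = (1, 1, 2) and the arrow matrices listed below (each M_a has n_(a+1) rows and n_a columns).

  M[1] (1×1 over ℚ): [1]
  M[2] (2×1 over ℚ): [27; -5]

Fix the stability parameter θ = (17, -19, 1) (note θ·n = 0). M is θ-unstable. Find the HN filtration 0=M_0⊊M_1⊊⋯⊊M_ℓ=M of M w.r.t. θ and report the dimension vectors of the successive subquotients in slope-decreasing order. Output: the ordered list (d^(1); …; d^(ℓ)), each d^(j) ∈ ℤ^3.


Barcode: M ≅ I[1,3], I[3,3]. HN layers by μ_θ (2 steps, strictly decreasing):
  μ^(1)=1; μ^(2)=-1

((0, 0, 2); (1, 1, 0))


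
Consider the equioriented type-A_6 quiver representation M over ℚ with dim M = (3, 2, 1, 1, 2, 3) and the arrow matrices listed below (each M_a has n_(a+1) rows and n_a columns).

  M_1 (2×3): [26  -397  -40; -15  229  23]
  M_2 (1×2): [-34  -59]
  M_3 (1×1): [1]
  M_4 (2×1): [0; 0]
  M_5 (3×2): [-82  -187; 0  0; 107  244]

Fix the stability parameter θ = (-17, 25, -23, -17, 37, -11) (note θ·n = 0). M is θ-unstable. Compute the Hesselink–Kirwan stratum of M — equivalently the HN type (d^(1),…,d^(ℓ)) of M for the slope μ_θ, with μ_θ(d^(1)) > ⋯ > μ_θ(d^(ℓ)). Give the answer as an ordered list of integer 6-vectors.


Barcode: M ≅ I[1,1], I[1,2], I[1,4], I[5,6]^2, I[6,6]. HN layers by μ_θ (5 steps, strictly decreasing):
  μ^(1)=25; μ^(2)=13; μ^(3)=-5; μ^(4)=-11; μ^(5)=-17

((0, 1, 0, 0, 0, 0); (0, 0, 0, 0, 2, 2); (0, 1, 1, 1, 0, 0); (0, 0, 0, 0, 0, 1); (3, 0, 0, 0, 0, 0))


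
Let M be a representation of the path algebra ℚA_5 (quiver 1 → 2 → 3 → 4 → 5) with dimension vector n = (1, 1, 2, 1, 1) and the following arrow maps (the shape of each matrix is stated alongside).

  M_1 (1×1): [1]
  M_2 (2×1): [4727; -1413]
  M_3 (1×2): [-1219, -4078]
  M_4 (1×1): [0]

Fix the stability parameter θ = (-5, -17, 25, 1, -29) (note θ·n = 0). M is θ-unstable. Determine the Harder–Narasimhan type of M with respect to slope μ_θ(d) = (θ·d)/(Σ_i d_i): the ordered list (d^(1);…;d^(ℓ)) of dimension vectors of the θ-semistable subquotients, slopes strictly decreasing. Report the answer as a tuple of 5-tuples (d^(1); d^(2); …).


Via rank(M_{q-1}∘⋯∘M_p): M ≅ I[1,4], I[3,3], I[5,5].
μ_θ-semistable layers: μ^(1)=25; μ^(2)=13; μ^(3)=-11; μ^(4)=-29

((0, 0, 1, 0, 0); (0, 0, 1, 1, 0); (1, 1, 0, 0, 0); (0, 0, 0, 0, 1))


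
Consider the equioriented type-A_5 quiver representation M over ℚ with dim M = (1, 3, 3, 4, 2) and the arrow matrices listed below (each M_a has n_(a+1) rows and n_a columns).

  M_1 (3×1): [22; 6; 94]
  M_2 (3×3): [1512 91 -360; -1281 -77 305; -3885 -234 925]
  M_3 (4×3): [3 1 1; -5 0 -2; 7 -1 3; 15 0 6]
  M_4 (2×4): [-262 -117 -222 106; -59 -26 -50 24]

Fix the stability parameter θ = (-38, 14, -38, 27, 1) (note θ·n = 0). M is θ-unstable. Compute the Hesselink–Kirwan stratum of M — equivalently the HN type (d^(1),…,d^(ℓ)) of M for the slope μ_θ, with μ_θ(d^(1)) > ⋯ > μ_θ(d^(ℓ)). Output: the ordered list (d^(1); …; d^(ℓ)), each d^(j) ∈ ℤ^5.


Via rank(M_{q-1}∘⋯∘M_p): M ≅ I[1,5], I[2,2], I[2,5], I[3,3], I[4,4]^2.
μ_θ-semistable layers: μ^(1)=27; μ^(2)=14; μ^(3)=-12; μ^(4)=-38

((0, 0, 0, 2, 0); (0, 1, 0, 2, 2); (0, 2, 2, 0, 0); (1, 0, 1, 0, 0))


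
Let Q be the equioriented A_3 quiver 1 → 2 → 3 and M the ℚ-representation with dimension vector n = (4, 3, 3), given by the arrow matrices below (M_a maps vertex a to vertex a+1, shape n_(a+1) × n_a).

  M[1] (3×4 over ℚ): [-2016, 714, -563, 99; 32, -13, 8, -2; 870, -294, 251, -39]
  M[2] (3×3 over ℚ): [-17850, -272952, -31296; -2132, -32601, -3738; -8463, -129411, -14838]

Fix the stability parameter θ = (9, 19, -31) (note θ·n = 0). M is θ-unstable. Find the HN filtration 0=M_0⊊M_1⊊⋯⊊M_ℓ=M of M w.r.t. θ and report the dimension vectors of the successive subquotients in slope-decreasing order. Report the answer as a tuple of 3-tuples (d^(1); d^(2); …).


Via rank(M_{q-1}∘⋯∘M_p): M ≅ I[1,1], I[1,2], I[1,3]^2, I[3,3].
μ_θ-semistable layers: μ^(1)=19; μ^(2)=9; μ^(3)=-1; μ^(4)=-31

((0, 1, 0); (2, 0, 0); (2, 2, 2); (0, 0, 1))


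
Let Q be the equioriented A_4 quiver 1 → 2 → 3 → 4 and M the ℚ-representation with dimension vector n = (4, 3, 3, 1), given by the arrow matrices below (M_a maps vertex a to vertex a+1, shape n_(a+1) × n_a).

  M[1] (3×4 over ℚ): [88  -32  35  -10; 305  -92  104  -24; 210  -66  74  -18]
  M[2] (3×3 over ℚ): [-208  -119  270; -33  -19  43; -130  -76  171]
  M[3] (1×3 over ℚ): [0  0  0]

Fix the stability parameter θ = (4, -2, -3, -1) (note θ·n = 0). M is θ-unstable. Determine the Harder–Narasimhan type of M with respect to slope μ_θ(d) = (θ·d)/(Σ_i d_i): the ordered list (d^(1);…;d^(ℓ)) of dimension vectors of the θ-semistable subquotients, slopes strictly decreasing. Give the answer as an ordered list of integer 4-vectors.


Via rank(M_{q-1}∘⋯∘M_p): M ≅ I[1,1], I[1,3]^3, I[4,4].
μ_θ-semistable layers: μ^(1)=4; μ^(2)=-1/3; μ^(3)=-1

((1, 0, 0, 0); (3, 3, 3, 0); (0, 0, 0, 1))


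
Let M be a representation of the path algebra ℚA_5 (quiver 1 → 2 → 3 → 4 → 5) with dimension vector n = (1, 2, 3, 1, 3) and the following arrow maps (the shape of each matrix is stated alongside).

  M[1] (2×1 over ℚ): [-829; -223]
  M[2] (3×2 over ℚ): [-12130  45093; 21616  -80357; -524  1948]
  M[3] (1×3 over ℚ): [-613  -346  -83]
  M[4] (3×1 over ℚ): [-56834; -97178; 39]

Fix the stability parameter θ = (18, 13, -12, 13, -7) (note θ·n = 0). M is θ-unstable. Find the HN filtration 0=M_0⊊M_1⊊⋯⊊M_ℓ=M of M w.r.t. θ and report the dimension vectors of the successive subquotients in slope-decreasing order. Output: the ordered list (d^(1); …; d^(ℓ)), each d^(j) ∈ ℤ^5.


Interval decomposition of M: I[1,5], I[2,3], I[3,3], I[5,5]^2.
HN type (ℓ=4): μ^(1)=5; μ^(2)=1/2; μ^(3)=-7; μ^(4)=-12

((1, 1, 1, 1, 1); (0, 1, 1, 0, 0); (0, 0, 0, 0, 2); (0, 0, 1, 0, 0))


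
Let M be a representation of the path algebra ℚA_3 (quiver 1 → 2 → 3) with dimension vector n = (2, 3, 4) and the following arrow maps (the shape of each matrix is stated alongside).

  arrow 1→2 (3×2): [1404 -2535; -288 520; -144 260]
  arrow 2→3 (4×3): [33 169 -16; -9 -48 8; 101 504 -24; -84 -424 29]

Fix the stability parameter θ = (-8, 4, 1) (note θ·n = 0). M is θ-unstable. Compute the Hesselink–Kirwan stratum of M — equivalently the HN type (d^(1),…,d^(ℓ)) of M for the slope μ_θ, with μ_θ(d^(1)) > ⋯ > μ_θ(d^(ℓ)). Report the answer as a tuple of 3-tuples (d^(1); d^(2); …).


Interval decomposition of M: I[1,1], I[1,3], I[2,3]^2, I[3,3].
HN type (ℓ=3): μ^(1)=5/2; μ^(2)=1; μ^(3)=-8

((0, 3, 3); (0, 0, 1); (2, 0, 0))


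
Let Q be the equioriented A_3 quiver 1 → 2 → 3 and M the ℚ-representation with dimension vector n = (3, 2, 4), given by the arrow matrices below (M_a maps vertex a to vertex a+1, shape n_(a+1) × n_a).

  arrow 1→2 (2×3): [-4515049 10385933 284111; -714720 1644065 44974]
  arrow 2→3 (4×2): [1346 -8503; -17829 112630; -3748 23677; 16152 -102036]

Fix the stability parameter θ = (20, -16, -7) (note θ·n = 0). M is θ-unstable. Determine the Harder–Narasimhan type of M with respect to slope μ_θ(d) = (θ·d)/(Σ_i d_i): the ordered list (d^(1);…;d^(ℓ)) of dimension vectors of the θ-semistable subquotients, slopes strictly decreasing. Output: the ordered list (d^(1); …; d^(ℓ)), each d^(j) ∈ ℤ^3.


Via rank(M_{q-1}∘⋯∘M_p): M ≅ I[1,1], I[1,3]^2, I[3,3]^2.
μ_θ-semistable layers: μ^(1)=20; μ^(2)=-1; μ^(3)=-7

((1, 0, 0); (2, 2, 2); (0, 0, 2))


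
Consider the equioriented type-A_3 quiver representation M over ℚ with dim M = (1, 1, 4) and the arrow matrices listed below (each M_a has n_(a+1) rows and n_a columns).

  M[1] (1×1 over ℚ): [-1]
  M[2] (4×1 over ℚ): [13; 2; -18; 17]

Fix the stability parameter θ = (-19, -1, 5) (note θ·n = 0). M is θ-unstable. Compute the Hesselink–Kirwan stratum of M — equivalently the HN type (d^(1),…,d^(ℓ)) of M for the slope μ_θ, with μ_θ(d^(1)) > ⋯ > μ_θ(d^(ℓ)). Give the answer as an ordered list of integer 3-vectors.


Barcode: M ≅ I[1,3], I[3,3]^3. HN layers by μ_θ (3 steps, strictly decreasing):
  μ^(1)=5; μ^(2)=-1; μ^(3)=-19

((0, 0, 4); (0, 1, 0); (1, 0, 0))


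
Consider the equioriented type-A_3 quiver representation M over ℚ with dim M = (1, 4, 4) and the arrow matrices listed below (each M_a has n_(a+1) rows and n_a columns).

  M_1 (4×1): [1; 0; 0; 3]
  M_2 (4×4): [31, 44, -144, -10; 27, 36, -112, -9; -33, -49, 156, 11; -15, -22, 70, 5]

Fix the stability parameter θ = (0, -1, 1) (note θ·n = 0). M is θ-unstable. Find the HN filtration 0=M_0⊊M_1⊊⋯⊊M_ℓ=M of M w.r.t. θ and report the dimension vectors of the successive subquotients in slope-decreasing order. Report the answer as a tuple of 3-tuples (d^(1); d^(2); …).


Interval decomposition of M: I[1,3], I[2,3]^3.
HN type (ℓ=3): μ^(1)=1; μ^(2)=-1/2; μ^(3)=-1

((0, 0, 4); (1, 1, 0); (0, 3, 0))


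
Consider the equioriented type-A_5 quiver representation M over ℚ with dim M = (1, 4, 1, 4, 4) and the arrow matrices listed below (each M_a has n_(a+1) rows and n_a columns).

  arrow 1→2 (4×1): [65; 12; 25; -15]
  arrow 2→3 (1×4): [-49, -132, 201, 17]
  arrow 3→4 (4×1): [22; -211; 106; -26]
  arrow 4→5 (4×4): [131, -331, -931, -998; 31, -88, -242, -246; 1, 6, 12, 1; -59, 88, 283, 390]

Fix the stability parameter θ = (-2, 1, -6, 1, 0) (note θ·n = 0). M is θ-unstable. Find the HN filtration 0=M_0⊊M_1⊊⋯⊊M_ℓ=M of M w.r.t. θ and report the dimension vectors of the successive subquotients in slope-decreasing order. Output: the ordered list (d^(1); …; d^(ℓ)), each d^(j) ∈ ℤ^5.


Via rank(M_{q-1}∘⋯∘M_p): M ≅ I[1,5], I[2,2]^3, I[4,5]^3.
μ_θ-semistable layers: μ^(1)=1; μ^(2)=1/2; μ^(3)=-7/3

((0, 3, 0, 0, 0); (0, 0, 0, 4, 4); (1, 1, 1, 0, 0))


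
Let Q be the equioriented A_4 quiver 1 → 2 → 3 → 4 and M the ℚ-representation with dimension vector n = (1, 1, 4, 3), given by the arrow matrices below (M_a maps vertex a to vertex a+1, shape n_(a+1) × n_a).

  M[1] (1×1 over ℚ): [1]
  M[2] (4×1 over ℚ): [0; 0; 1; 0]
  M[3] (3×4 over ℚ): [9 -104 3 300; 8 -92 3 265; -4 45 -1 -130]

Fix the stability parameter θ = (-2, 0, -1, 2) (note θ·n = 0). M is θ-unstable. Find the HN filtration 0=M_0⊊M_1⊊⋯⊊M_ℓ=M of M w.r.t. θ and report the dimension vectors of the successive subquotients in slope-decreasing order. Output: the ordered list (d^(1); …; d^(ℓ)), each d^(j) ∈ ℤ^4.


Via rank(M_{q-1}∘⋯∘M_p): M ≅ I[1,4], I[3,3], I[3,4]^2.
μ_θ-semistable layers: μ^(1)=2; μ^(2)=-1/2; μ^(3)=-1; μ^(4)=-2

((0, 0, 0, 3); (0, 1, 1, 0); (0, 0, 3, 0); (1, 0, 0, 0))


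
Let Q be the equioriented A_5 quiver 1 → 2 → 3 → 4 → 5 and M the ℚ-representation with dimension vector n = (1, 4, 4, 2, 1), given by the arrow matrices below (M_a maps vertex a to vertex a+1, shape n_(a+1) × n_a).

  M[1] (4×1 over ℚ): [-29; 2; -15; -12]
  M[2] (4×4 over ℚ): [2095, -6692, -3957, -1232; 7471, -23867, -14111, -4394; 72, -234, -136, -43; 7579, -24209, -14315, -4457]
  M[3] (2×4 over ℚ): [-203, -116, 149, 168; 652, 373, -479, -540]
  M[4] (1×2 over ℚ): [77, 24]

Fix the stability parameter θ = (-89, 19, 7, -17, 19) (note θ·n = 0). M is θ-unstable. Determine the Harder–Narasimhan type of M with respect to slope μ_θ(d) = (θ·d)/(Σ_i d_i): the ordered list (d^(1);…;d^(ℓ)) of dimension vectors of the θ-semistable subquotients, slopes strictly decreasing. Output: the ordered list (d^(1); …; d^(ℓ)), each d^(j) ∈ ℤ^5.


Interval decomposition of M: I[1,2], I[2,3], I[2,4], I[2,5], I[3,3].
HN type (ℓ=5): μ^(1)=19; μ^(2)=13; μ^(3)=7; μ^(4)=3; μ^(5)=-89

((0, 1, 0, 0, 1); (0, 1, 1, 0, 0); (0, 0, 1, 0, 0); (0, 2, 2, 2, 0); (1, 0, 0, 0, 0))


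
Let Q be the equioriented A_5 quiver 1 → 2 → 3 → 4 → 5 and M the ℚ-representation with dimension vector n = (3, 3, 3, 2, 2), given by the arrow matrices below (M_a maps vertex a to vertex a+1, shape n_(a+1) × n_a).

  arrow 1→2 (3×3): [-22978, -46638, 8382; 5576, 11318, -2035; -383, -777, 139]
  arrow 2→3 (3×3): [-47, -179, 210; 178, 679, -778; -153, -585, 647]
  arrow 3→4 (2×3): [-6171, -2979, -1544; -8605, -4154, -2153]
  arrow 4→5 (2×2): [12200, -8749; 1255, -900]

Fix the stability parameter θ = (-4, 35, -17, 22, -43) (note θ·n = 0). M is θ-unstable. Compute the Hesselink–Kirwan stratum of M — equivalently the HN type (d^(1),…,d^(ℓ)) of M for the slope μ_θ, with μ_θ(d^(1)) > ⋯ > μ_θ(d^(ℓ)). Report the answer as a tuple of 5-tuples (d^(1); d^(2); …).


Barcode: M ≅ I[1,3], I[1,5]^2. HN layers by μ_θ (3 steps, strictly decreasing):
  μ^(1)=9; μ^(2)=-3/4; μ^(3)=-4

((0, 1, 1, 0, 0); (0, 2, 2, 2, 2); (3, 0, 0, 0, 0))


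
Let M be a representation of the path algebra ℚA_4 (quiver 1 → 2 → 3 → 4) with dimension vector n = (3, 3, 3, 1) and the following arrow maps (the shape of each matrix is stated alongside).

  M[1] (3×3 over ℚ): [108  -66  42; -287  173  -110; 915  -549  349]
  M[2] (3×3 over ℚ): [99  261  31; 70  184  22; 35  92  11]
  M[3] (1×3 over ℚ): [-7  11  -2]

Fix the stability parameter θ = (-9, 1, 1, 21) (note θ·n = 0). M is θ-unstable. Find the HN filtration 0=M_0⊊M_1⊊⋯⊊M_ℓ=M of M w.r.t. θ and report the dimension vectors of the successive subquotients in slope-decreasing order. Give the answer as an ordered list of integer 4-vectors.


Interval decomposition of M: I[1,2], I[1,3], I[1,4], I[3,3].
HN type (ℓ=3): μ^(1)=21; μ^(2)=1; μ^(3)=-9

((0, 0, 0, 1); (0, 3, 3, 0); (3, 0, 0, 0))


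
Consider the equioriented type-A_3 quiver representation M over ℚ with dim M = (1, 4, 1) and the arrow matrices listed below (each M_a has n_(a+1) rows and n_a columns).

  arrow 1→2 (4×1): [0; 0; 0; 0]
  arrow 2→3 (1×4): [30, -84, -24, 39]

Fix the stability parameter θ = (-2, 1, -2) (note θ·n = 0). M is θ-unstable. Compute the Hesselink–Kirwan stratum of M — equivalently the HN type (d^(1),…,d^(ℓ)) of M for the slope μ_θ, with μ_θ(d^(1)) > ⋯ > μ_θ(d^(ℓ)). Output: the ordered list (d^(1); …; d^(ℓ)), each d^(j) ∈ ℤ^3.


Barcode: M ≅ I[1,1], I[2,2]^3, I[2,3]. HN layers by μ_θ (3 steps, strictly decreasing):
  μ^(1)=1; μ^(2)=-1/2; μ^(3)=-2

((0, 3, 0); (0, 1, 1); (1, 0, 0))


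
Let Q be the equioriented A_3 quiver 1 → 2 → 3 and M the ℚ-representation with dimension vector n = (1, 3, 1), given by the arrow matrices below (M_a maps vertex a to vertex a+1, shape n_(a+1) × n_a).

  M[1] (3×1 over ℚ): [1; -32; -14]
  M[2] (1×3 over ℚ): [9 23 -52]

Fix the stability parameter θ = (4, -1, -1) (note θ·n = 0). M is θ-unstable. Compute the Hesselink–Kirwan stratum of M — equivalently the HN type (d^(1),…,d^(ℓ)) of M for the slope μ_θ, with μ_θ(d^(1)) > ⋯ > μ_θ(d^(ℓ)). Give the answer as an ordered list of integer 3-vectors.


Barcode: M ≅ I[1,3], I[2,2]^2. HN layers by μ_θ (2 steps, strictly decreasing):
  μ^(1)=2/3; μ^(2)=-1

((1, 1, 1); (0, 2, 0))


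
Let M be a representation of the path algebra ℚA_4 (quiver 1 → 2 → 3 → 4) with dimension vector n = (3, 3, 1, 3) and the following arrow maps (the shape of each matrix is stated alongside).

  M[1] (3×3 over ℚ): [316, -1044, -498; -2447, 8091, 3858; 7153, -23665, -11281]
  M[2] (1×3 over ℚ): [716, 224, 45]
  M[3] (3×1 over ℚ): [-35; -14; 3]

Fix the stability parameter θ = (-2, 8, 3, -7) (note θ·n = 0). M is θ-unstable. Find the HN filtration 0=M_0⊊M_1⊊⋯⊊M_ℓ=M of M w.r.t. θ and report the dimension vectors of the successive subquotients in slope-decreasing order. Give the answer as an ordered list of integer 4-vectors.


Barcode: M ≅ I[1,1], I[1,2], I[1,4], I[2,2], I[4,4]^2. HN layers by μ_θ (4 steps, strictly decreasing):
  μ^(1)=8; μ^(2)=4/3; μ^(3)=-2; μ^(4)=-7

((0, 2, 0, 0); (0, 1, 1, 1); (3, 0, 0, 0); (0, 0, 0, 2))


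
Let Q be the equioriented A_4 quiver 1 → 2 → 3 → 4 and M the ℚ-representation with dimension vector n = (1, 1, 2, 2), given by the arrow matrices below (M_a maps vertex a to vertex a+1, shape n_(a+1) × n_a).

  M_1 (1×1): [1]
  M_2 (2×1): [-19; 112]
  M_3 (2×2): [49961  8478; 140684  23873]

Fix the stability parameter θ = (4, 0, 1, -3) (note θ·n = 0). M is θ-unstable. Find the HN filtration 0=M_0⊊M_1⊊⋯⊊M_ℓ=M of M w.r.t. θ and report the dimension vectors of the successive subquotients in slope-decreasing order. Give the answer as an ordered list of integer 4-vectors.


Barcode: M ≅ I[1,4], I[3,4]. HN layers by μ_θ (2 steps, strictly decreasing):
  μ^(1)=1/2; μ^(2)=-1

((1, 1, 1, 1); (0, 0, 1, 1))


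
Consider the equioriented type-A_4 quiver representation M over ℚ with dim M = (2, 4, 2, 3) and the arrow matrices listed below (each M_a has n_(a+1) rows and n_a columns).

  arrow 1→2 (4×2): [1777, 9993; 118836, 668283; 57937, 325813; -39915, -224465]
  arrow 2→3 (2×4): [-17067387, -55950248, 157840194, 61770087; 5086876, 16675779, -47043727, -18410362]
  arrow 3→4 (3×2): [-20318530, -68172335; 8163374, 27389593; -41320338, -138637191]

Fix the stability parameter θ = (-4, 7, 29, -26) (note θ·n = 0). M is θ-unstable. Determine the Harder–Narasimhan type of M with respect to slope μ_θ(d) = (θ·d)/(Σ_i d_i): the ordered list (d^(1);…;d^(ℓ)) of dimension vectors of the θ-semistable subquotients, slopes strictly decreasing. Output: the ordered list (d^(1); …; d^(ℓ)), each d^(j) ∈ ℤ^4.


Interval decomposition of M: I[1,2], I[1,4], I[2,2], I[2,3], I[4,4]^2.
HN type (ℓ=5): μ^(1)=29; μ^(2)=7; μ^(3)=10/3; μ^(4)=-4; μ^(5)=-26

((0, 0, 1, 0); (0, 3, 0, 0); (0, 1, 1, 1); (2, 0, 0, 0); (0, 0, 0, 2))


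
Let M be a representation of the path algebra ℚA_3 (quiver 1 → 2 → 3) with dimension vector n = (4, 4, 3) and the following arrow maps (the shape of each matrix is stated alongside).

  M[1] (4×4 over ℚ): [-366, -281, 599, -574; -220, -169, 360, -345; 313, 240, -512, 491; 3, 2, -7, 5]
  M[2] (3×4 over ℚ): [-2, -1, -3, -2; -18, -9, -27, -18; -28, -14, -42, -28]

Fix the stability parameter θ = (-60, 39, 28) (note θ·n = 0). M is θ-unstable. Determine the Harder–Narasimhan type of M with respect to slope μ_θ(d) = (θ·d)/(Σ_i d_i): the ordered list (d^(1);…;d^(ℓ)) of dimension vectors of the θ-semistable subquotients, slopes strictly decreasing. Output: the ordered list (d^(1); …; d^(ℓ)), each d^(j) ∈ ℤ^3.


Barcode: M ≅ I[1,2]^3, I[1,3], I[3,3]^2. HN layers by μ_θ (4 steps, strictly decreasing):
  μ^(1)=39; μ^(2)=67/2; μ^(3)=28; μ^(4)=-60

((0, 3, 0); (0, 1, 1); (0, 0, 2); (4, 0, 0))


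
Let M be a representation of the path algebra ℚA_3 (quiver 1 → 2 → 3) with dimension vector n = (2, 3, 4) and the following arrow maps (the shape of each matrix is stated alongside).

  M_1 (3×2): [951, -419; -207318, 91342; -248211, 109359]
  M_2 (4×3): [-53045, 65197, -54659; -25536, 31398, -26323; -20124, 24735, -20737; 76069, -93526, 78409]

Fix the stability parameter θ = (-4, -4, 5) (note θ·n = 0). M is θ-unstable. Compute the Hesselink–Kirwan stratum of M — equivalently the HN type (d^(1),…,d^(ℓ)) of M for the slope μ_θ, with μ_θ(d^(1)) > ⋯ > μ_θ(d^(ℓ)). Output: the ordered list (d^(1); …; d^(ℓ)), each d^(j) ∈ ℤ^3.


Barcode: M ≅ I[1,1], I[1,3], I[2,3]^2, I[3,3]. HN layers by μ_θ (2 steps, strictly decreasing):
  μ^(1)=5; μ^(2)=-4

((0, 0, 4); (2, 3, 0))


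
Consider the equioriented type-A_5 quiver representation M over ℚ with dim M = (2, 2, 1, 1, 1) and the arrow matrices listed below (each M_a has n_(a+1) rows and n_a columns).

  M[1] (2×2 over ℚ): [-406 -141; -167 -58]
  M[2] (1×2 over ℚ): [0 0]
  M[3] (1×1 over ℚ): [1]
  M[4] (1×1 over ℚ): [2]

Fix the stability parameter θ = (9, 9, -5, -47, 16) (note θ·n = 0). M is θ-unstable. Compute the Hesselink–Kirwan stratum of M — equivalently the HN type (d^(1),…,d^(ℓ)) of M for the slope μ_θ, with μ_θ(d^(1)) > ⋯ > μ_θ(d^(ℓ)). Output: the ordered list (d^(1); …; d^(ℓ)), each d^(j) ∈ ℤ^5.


Via rank(M_{q-1}∘⋯∘M_p): M ≅ I[1,2]^2, I[3,5].
μ_θ-semistable layers: μ^(1)=16; μ^(2)=9; μ^(3)=-26

((0, 0, 0, 0, 1); (2, 2, 0, 0, 0); (0, 0, 1, 1, 0))


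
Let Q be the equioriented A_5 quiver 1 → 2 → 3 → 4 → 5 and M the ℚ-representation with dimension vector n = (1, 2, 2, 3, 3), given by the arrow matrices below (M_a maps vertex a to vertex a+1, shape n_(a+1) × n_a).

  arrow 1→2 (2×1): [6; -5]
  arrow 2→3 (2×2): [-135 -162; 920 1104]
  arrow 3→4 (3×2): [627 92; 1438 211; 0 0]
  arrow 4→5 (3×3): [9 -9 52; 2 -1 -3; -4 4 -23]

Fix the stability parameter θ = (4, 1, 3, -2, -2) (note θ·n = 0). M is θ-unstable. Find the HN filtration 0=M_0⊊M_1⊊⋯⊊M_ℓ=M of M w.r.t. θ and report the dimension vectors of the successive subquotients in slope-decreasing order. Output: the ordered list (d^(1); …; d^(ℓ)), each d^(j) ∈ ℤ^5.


Via rank(M_{q-1}∘⋯∘M_p): M ≅ I[1,2], I[2,5], I[3,5], I[4,5].
μ_θ-semistable layers: μ^(1)=5/2; μ^(2)=0; μ^(3)=-1/3; μ^(4)=-2

((1, 1, 0, 0, 0); (0, 1, 1, 1, 1); (0, 0, 1, 1, 1); (0, 0, 0, 1, 1))


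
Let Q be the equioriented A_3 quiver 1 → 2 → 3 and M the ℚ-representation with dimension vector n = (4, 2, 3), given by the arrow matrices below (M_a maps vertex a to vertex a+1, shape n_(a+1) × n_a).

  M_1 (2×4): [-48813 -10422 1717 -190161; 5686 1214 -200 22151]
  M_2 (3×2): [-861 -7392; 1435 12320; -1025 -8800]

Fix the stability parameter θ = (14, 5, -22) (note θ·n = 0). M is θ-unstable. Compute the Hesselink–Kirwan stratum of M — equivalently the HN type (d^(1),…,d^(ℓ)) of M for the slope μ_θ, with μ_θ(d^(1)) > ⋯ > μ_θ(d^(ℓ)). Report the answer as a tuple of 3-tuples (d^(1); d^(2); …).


Interval decomposition of M: I[1,1]^2, I[1,2], I[1,3], I[3,3]^2.
HN type (ℓ=4): μ^(1)=14; μ^(2)=19/2; μ^(3)=-1; μ^(4)=-22

((2, 0, 0); (1, 1, 0); (1, 1, 1); (0, 0, 2))


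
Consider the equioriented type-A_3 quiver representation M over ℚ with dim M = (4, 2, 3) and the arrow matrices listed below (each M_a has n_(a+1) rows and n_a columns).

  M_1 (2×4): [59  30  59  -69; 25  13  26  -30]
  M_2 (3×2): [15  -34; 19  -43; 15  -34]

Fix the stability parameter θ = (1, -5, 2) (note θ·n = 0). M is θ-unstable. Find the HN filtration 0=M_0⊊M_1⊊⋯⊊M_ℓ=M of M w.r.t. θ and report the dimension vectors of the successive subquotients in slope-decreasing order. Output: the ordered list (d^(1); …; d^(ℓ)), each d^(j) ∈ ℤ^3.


Via rank(M_{q-1}∘⋯∘M_p): M ≅ I[1,1]^2, I[1,3]^2, I[3,3].
μ_θ-semistable layers: μ^(1)=2; μ^(2)=1; μ^(3)=-2

((0, 0, 3); (2, 0, 0); (2, 2, 0))


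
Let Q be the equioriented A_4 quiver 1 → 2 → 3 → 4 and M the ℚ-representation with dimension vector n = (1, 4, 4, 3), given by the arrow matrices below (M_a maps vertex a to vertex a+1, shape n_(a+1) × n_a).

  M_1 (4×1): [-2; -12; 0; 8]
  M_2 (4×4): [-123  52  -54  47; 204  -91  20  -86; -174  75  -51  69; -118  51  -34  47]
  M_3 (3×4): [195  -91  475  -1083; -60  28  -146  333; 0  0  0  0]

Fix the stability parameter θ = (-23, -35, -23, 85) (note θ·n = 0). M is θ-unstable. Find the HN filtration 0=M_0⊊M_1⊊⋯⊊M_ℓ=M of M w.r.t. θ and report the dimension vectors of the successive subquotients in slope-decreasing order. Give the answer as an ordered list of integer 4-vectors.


Via rank(M_{q-1}∘⋯∘M_p): M ≅ I[1,4], I[2,3]^2, I[2,4], I[4,4].
μ_θ-semistable layers: μ^(1)=85; μ^(2)=-23; μ^(3)=-29; μ^(4)=-35

((0, 0, 0, 3); (0, 0, 4, 0); (1, 1, 0, 0); (0, 3, 0, 0))


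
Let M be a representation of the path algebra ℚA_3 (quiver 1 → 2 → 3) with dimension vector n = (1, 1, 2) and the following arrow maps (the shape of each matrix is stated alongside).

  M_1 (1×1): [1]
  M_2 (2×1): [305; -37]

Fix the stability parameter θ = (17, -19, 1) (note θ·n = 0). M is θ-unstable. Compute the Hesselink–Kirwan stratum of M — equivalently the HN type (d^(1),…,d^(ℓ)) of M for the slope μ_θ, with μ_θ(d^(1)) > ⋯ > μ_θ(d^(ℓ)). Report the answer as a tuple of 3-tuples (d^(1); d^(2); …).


Barcode: M ≅ I[1,3], I[3,3]. HN layers by μ_θ (2 steps, strictly decreasing):
  μ^(1)=1; μ^(2)=-1

((0, 0, 2); (1, 1, 0))


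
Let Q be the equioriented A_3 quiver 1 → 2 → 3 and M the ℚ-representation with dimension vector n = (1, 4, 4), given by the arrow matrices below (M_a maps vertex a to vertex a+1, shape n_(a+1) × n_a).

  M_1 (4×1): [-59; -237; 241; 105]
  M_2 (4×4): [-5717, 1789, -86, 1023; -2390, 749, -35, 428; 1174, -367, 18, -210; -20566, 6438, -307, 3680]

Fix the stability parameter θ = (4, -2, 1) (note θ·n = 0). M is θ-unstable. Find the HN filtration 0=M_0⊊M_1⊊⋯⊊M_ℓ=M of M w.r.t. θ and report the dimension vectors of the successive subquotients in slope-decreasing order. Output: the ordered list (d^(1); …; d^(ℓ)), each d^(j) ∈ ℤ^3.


Barcode: M ≅ I[1,3], I[2,2], I[2,3]^2, I[3,3]. HN layers by μ_θ (2 steps, strictly decreasing):
  μ^(1)=1; μ^(2)=-2

((1, 1, 4); (0, 3, 0))


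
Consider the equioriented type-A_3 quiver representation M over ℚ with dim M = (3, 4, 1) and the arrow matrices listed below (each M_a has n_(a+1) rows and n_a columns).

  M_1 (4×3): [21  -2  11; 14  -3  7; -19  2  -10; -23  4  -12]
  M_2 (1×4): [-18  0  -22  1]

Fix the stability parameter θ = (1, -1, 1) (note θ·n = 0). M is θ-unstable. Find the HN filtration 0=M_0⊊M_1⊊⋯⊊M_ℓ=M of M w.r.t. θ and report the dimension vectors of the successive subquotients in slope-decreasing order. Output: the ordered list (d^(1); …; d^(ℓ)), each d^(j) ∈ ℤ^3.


Via rank(M_{q-1}∘⋯∘M_p): M ≅ I[1,2]^2, I[1,3], I[2,2].
μ_θ-semistable layers: μ^(1)=1; μ^(2)=0; μ^(3)=-1

((0, 0, 1); (3, 3, 0); (0, 1, 0))
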